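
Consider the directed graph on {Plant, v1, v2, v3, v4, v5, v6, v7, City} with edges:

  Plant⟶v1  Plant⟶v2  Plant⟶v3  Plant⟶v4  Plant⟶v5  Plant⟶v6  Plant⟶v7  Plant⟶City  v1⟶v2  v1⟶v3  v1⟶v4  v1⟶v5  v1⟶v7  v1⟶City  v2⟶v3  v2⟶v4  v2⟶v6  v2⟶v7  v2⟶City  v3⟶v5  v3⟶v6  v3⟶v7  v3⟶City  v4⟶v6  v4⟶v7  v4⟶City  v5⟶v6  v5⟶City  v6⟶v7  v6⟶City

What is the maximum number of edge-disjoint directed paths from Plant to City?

Assign every edge capacity 1; by Menger, the answer equals the max flow.
Path Plant→City (+1); total 1.
Path Plant→v1→City (+1); total 2.
Path Plant→v2→City (+1); total 3.
Path Plant→v3→City (+1); total 4.
Path Plant→v4→City (+1); total 5.
Path Plant→v5→City (+1); total 6.
Path Plant→v6→City (+1); total 7.
No residual Plant→City path; max flow = 7.
Certifying cut of size 7: {Plant→City, Plant→v1, Plant→v2, Plant→v3, Plant→v4, Plant→v5, Plant→v6}.

7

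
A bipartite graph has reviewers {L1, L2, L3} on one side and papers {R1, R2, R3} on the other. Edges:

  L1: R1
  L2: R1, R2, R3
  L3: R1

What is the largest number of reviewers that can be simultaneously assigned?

Unit-capacity flow: source→left, listed edges, right→sink; max matching = max flow.
Augmenting path L1→R1 (+1); matched 1.
Augmenting path L2→R2 (+1); matched 2.
No augmenting path remains; maximum matching = 2.
König certificate: {L2, R1} is a vertex cover of size 2 (every listed pair touches it), so no matching can be larger.

2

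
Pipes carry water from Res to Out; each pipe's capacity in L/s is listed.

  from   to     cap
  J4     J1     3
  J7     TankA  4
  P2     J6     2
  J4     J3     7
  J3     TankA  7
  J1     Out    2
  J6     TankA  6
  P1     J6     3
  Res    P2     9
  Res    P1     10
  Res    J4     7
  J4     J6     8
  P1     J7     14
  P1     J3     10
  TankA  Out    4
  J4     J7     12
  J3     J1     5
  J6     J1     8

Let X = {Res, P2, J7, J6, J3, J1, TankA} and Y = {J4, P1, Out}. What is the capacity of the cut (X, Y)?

23

Edges leaving {Res, P2, J7, J6, J3, J1, TankA}: Res→J4 (7), Res→P1 (10), J1→Out (2), TankA→Out (4).
Cut capacity = 7 + 10 + 2 + 4 = 23.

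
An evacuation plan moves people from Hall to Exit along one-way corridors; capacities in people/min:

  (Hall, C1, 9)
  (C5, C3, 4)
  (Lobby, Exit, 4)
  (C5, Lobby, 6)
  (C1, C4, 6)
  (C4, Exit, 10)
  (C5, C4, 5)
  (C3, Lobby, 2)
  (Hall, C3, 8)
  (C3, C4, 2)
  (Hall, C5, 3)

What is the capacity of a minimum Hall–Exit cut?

13

Augment Hall→C5→Lobby→Exit: bottleneck 3, flow now 3.
Augment Hall→C3→Lobby→Exit: bottleneck 1, flow now 4.
Augment Hall→C3→C4→Exit: bottleneck 2, flow now 6.
Augment Hall→C1→C4→Exit: bottleneck 6, flow now 12.
Augment Hall→C3→Lobby→C5→C4→Exit: bottleneck 1, flow now 13. (uses reverse residual edge)
No augmenting path remains; maximum flow = 13.
By max-flow min-cut, the minimum cut capacity equals the max flow.
In the residual graph, reachable from Hall: {Hall, C3, C1}.
Min-cut edges: Hall→C5 (3), C3→Lobby (2), C3→C4 (2), C1→C4 (6); capacity 3 + 2 + 2 + 6 = 13.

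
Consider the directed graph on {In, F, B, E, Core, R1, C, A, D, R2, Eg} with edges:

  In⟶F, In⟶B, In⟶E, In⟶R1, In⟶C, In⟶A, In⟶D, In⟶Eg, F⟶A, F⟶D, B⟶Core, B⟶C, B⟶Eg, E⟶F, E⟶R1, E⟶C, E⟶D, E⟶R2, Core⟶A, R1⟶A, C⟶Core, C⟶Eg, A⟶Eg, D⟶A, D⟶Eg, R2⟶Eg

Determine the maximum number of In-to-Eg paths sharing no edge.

6

Assign every edge capacity 1; by Menger, the answer equals the max flow.
Path In→Eg (+1); total 1.
Path In→B→Eg (+1); total 2.
Path In→C→Eg (+1); total 3.
Path In→A→Eg (+1); total 4.
Path In→D→Eg (+1); total 5.
Path In→E→R2→Eg (+1); total 6.
No residual In→Eg path; max flow = 6.
Certifying cut of size 6: {A→Eg, D→Eg, In→B, In→C, In→E, In→Eg}.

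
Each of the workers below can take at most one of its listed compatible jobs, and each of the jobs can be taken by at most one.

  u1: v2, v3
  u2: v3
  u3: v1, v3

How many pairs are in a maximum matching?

3

Unit-capacity flow: source→left, listed edges, right→sink; max matching = max flow.
Augmenting path u1→v2 (+1); matched 1.
Augmenting path u2→v3 (+1); matched 2.
Augmenting path u3→v1 (+1); matched 3.
No augmenting path remains; maximum matching = 3.
König certificate: {u1, u2, u3} is a vertex cover of size 3 (every listed pair touches it), so no matching can be larger.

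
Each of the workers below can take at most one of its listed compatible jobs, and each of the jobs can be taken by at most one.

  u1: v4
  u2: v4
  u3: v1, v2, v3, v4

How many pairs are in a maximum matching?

Unit-capacity flow: source→left, listed edges, right→sink; max matching = max flow.
Augmenting path u1→v4 (+1); matched 1.
Augmenting path u3→v1 (+1); matched 2.
No augmenting path remains; maximum matching = 2.
König certificate: {u3, v4} is a vertex cover of size 2 (every listed pair touches it), so no matching can be larger.

2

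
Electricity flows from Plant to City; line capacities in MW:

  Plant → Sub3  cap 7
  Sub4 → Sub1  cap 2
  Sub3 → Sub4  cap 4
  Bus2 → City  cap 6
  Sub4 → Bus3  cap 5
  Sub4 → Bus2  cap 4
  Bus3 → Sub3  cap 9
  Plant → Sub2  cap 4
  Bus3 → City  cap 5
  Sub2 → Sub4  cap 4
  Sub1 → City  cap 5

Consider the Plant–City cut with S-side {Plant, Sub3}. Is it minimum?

Given cut capacity: 4 + 4 = 8.
Augment Plant→Sub3→Sub4→Bus3→City: bottleneck 4, flow now 4.
Augment Plant→Sub2→Sub4→Bus3→City: bottleneck 1, flow now 5.
Augment Plant→Sub2→Sub4→Sub1→City: bottleneck 2, flow now 7.
Augment Plant→Sub2→Sub4→Bus2→City: bottleneck 1, flow now 8.
No augmenting path remains; maximum flow = 8.
Cut capacity 8 equals the max flow, so it is a minimum cut.

Yes — it is a minimum cut (capacity 8).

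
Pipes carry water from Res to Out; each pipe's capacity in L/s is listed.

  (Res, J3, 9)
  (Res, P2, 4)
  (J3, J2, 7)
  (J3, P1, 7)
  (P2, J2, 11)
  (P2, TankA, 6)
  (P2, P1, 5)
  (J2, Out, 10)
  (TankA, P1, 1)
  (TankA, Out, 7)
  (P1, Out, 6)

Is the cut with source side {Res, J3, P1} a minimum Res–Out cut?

Given cut capacity: 4 + 7 + 6 = 17.
Augment Res→J3→J2→Out: bottleneck 7, flow now 7.
Augment Res→J3→P1→Out: bottleneck 2, flow now 9.
Augment Res→P2→J2→Out: bottleneck 3, flow now 12.
Augment Res→P2→TankA→Out: bottleneck 1, flow now 13.
No augmenting path remains; maximum flow = 13.
In the residual graph, reachable from Res: {Res}.
Min-cut edges: Res→J3 (9), Res→P2 (4); capacity 9 + 4 = 13.
Cut capacity 17 exceeds the max flow 13, so it is not minimum.

No — its capacity is 17, but the minimum cut has capacity 13.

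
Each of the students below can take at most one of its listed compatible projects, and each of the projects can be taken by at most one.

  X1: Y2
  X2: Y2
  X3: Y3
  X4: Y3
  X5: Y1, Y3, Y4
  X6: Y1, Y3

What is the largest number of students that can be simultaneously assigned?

4

Unit-capacity flow: source→left, listed edges, right→sink; max matching = max flow.
Augmenting path X1→Y2 (+1); matched 1.
Augmenting path X3→Y3 (+1); matched 2.
Augmenting path X5→Y1 (+1); matched 3.
Augmenting path X6→Y1→X5→Y4 (+1); matched 4.
No augmenting path remains; maximum matching = 4.
König certificate: {X5, X6, Y2, Y3} is a vertex cover of size 4 (every listed pair touches it), so no matching can be larger.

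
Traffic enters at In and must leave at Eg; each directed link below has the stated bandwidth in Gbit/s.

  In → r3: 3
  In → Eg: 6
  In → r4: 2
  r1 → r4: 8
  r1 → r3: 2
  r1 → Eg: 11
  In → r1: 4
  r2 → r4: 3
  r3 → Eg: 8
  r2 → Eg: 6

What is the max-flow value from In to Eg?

Augment In→Eg: bottleneck 6, flow now 6.
Augment In→r1→Eg: bottleneck 4, flow now 10.
Augment In→r3→Eg: bottleneck 3, flow now 13.
No augmenting path remains; maximum flow = 13.
In the residual graph, reachable from In: {In, r4}.
Min-cut edges: In→r1 (4), In→r3 (3), In→Eg (6); capacity 4 + 3 + 6 = 13.
This cut is saturated, so no flow can exceed 13.

13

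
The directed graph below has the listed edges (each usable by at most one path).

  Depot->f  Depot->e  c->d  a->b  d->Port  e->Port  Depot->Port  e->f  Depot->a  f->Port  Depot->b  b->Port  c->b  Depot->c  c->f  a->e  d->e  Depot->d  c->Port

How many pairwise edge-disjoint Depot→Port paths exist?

6

Assign every edge capacity 1; by Menger, the answer equals the max flow.
Path Depot→Port (+1); total 1.
Path Depot→b→Port (+1); total 2.
Path Depot→c→Port (+1); total 3.
Path Depot→d→Port (+1); total 4.
Path Depot→e→Port (+1); total 5.
Path Depot→f→Port (+1); total 6.
No residual Depot→Port path; max flow = 6.
Certifying cut of size 6: {Depot→Port, Depot→c, Depot→d, b→Port, e→Port, f→Port}.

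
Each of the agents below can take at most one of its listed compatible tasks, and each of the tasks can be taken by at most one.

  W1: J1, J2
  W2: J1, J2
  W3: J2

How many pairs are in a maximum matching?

Unit-capacity flow: source→left, listed edges, right→sink; max matching = max flow.
Augmenting path W1→J1 (+1); matched 1.
Augmenting path W2→J2 (+1); matched 2.
No augmenting path remains; maximum matching = 2.
König certificate: {J1, J2} is a vertex cover of size 2 (every listed pair touches it), so no matching can be larger.

2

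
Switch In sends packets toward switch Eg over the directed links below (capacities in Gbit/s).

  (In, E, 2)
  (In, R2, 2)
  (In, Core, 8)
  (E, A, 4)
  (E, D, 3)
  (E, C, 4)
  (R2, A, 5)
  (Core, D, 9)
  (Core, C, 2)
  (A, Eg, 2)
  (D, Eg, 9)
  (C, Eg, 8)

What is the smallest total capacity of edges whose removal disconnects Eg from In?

Augment In→E→A→Eg: bottleneck 2, flow now 2.
Augment In→Core→D→Eg: bottleneck 8, flow now 10.
Augment In→R2→A→E→D→Eg: bottleneck 1, flow now 11. (uses reverse residual edge)
Augment In→R2→A→E→C→Eg: bottleneck 1, flow now 12. (uses reverse residual edge)
No augmenting path remains; maximum flow = 12.
By max-flow min-cut, the minimum cut capacity equals the max flow.
In the residual graph, reachable from In: {In}.
Min-cut edges: In→E (2), In→R2 (2), In→Core (8); capacity 2 + 2 + 8 = 12.

12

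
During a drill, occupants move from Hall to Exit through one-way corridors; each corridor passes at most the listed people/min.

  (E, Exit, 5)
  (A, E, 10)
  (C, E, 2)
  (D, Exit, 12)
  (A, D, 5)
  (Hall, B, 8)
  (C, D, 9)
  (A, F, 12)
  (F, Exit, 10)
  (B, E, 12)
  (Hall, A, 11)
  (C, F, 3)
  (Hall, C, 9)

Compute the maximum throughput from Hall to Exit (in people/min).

Augment Hall→A→D→Exit: bottleneck 5, flow now 5.
Augment Hall→A→E→Exit: bottleneck 5, flow now 10.
Augment Hall→A→F→Exit: bottleneck 1, flow now 11.
Augment Hall→C→D→Exit: bottleneck 7, flow now 18.
Augment Hall→C→F→Exit: bottleneck 2, flow now 20.
Augment Hall→B→E→A→F→Exit: bottleneck 5, flow now 25. (uses reverse residual edge)
No augmenting path remains; maximum flow = 25.
In the residual graph, reachable from Hall: {Hall, B, E}.
Min-cut edges: Hall→A (11), Hall→C (9), E→Exit (5); capacity 11 + 9 + 5 = 25.
This cut is saturated, so no flow can exceed 25.

25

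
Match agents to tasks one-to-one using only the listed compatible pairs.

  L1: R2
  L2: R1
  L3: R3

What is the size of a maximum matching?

Unit-capacity flow: source→left, listed edges, right→sink; max matching = max flow.
Augmenting path L1→R2 (+1); matched 1.
Augmenting path L2→R1 (+1); matched 2.
Augmenting path L3→R3 (+1); matched 3.
No augmenting path remains; maximum matching = 3.
König certificate: {L1, L2, L3} is a vertex cover of size 3 (every listed pair touches it), so no matching can be larger.

3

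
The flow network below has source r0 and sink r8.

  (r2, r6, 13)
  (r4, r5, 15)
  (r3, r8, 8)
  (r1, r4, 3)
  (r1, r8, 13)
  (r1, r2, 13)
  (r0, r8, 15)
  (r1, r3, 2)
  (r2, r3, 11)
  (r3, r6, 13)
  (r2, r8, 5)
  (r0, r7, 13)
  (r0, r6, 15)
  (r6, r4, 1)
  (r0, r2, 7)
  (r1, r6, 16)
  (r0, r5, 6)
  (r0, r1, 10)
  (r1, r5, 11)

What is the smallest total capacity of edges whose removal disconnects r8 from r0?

Augment r0→r8: bottleneck 15, flow now 15.
Augment r0→r1→r8: bottleneck 10, flow now 25.
Augment r0→r2→r8: bottleneck 5, flow now 30.
Augment r0→r2→r3→r8: bottleneck 2, flow now 32.
No augmenting path remains; maximum flow = 32.
By max-flow min-cut, the minimum cut capacity equals the max flow.
In the residual graph, reachable from r0: {r0, r4, r5, r6, r7}.
Min-cut edges: r0→r1 (10), r0→r2 (7), r0→r8 (15); capacity 10 + 7 + 15 = 32.

32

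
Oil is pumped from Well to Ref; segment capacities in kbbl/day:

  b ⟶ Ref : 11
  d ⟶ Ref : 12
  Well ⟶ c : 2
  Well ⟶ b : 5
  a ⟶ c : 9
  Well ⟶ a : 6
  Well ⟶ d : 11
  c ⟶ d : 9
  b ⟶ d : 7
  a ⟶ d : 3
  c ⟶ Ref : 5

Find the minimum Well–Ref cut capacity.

Augment Well→b→Ref: bottleneck 5, flow now 5.
Augment Well→c→Ref: bottleneck 2, flow now 7.
Augment Well→d→Ref: bottleneck 11, flow now 18.
Augment Well→a→c→Ref: bottleneck 3, flow now 21.
Augment Well→a→d→Ref: bottleneck 1, flow now 22.
No augmenting path remains; maximum flow = 22.
By max-flow min-cut, the minimum cut capacity equals the max flow.
In the residual graph, reachable from Well: {Well, a, c, d}.
Min-cut edges: Well→b (5), c→Ref (5), d→Ref (12); capacity 5 + 5 + 12 = 22.

22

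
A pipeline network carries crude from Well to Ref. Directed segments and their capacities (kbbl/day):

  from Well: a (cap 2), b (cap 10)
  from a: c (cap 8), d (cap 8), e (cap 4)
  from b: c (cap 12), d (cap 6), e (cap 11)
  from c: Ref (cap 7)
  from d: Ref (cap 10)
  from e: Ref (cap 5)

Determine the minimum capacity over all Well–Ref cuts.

Augment Well→a→c→Ref: bottleneck 2, flow now 2.
Augment Well→b→c→Ref: bottleneck 5, flow now 7.
Augment Well→b→d→Ref: bottleneck 5, flow now 12.
No augmenting path remains; maximum flow = 12.
By max-flow min-cut, the minimum cut capacity equals the max flow.
In the residual graph, reachable from Well: {Well}.
Min-cut edges: Well→a (2), Well→b (10); capacity 2 + 10 = 12.

12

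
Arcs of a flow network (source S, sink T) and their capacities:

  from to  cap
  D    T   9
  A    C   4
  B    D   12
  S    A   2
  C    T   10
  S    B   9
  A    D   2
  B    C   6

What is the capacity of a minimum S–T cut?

11

Augment S→A→C→T: bottleneck 2, flow now 2.
Augment S→B→C→T: bottleneck 6, flow now 8.
Augment S→B→D→T: bottleneck 3, flow now 11.
No augmenting path remains; maximum flow = 11.
By max-flow min-cut, the minimum cut capacity equals the max flow.
In the residual graph, reachable from S: {S}.
Min-cut edges: S→A (2), S→B (9); capacity 2 + 9 = 11.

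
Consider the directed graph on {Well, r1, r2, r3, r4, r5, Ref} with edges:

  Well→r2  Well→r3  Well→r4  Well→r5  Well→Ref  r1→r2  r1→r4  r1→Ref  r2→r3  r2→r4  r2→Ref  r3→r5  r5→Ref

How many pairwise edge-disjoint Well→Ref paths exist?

3

Assign every edge capacity 1; by Menger, the answer equals the max flow.
Path Well→Ref (+1); total 1.
Path Well→r2→Ref (+1); total 2.
Path Well→r5→Ref (+1); total 3.
No residual Well→Ref path; max flow = 3.
Certifying cut of size 3: {Well→Ref, Well→r2, r5→Ref}.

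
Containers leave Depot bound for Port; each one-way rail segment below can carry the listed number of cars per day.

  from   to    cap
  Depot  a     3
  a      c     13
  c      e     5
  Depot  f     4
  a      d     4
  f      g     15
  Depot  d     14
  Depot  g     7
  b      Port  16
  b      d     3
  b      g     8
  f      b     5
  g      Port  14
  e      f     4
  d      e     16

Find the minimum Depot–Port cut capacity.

15

Augment Depot→g→Port: bottleneck 7, flow now 7.
Augment Depot→f→b→Port: bottleneck 4, flow now 11.
Augment Depot→d→e→f→b→Port: bottleneck 1, flow now 12.
Augment Depot→d→e→f→g→Port: bottleneck 3, flow now 15.
No augmenting path remains; maximum flow = 15.
By max-flow min-cut, the minimum cut capacity equals the max flow.
In the residual graph, reachable from Depot: {Depot, a, c, d, e}.
Min-cut edges: Depot→f (4), Depot→g (7), e→f (4); capacity 4 + 7 + 4 = 15.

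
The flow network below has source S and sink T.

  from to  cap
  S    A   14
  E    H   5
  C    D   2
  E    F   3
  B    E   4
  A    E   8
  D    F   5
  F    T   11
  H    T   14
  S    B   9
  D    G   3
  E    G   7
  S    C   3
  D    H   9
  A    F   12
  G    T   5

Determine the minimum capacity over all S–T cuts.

20

Augment S→A→F→T: bottleneck 11, flow now 11.
Augment S→A→E→G→T: bottleneck 3, flow now 14.
Augment S→B→E→G→T: bottleneck 2, flow now 16.
Augment S→B→E→H→T: bottleneck 2, flow now 18.
Augment S→C→D→H→T: bottleneck 2, flow now 20.
No augmenting path remains; maximum flow = 20.
By max-flow min-cut, the minimum cut capacity equals the max flow.
In the residual graph, reachable from S: {S, B, C}.
Min-cut edges: S→A (14), B→E (4), C→D (2); capacity 14 + 4 + 2 = 20.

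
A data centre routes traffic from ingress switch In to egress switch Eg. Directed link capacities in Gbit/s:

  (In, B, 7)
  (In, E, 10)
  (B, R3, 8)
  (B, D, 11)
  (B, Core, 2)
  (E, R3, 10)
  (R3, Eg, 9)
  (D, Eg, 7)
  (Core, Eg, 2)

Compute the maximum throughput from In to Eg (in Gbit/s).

16

Augment In→B→R3→Eg: bottleneck 7, flow now 7.
Augment In→E→R3→Eg: bottleneck 2, flow now 9.
Augment In→E→R3→B→D→Eg: bottleneck 7, flow now 16. (uses reverse residual edge)
No augmenting path remains; maximum flow = 16.
In the residual graph, reachable from In: {In, E, R3}.
Min-cut edges: In→B (7), R3→Eg (9); capacity 7 + 9 = 16.
This cut is saturated, so no flow can exceed 16.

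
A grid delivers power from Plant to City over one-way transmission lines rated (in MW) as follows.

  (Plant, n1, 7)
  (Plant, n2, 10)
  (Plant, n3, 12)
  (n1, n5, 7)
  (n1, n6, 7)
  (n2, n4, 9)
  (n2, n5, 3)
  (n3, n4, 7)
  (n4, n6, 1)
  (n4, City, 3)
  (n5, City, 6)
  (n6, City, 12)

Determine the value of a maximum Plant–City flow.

Augment Plant→n1→n5→City: bottleneck 6, flow now 6.
Augment Plant→n1→n6→City: bottleneck 1, flow now 7.
Augment Plant→n2→n4→City: bottleneck 3, flow now 10.
Augment Plant→n2→n4→n6→City: bottleneck 1, flow now 11.
Augment Plant→n2→n5→n1→n6→City: bottleneck 3, flow now 14. (uses reverse residual edge)
No augmenting path remains; maximum flow = 14.
In the residual graph, reachable from Plant: {Plant, n2, n3, n4}.
Min-cut edges: Plant→n1 (7), n2→n5 (3), n4→n6 (1), n4→City (3); capacity 7 + 3 + 1 + 3 = 14.
This cut is saturated, so no flow can exceed 14.

14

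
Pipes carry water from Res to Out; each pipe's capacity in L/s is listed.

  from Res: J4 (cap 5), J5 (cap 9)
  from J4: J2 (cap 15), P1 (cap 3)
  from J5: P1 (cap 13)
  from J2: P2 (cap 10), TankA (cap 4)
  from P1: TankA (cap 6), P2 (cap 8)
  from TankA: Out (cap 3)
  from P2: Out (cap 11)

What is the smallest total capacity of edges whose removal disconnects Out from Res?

Augment Res→J4→J2→TankA→Out: bottleneck 3, flow now 3.
Augment Res→J4→J2→P2→Out: bottleneck 2, flow now 5.
Augment Res→J5→P1→P2→Out: bottleneck 8, flow now 13.
Augment Res→J5→P1→TankA→J2→P2→Out: bottleneck 1, flow now 14. (uses reverse residual edge)
No augmenting path remains; maximum flow = 14.
By max-flow min-cut, the minimum cut capacity equals the max flow.
In the residual graph, reachable from Res: {Res}.
Min-cut edges: Res→J4 (5), Res→J5 (9); capacity 5 + 9 = 14.

14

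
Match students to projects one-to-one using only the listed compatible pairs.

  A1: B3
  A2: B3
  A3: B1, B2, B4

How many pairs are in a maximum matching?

2

Unit-capacity flow: source→left, listed edges, right→sink; max matching = max flow.
Augmenting path A1→B3 (+1); matched 1.
Augmenting path A3→B1 (+1); matched 2.
No augmenting path remains; maximum matching = 2.
König certificate: {A3, B3} is a vertex cover of size 2 (every listed pair touches it), so no matching can be larger.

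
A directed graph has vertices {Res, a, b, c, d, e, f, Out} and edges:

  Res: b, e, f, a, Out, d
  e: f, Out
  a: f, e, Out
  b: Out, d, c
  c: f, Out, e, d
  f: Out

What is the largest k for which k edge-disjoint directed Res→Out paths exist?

Assign every edge capacity 1; by Menger, the answer equals the max flow.
Path Res→Out (+1); total 1.
Path Res→a→Out (+1); total 2.
Path Res→b→Out (+1); total 3.
Path Res→e→Out (+1); total 4.
Path Res→f→Out (+1); total 5.
No residual Res→Out path; max flow = 5.
Certifying cut of size 5: {Res→Out, Res→a, Res→b, Res→e, Res→f}.

5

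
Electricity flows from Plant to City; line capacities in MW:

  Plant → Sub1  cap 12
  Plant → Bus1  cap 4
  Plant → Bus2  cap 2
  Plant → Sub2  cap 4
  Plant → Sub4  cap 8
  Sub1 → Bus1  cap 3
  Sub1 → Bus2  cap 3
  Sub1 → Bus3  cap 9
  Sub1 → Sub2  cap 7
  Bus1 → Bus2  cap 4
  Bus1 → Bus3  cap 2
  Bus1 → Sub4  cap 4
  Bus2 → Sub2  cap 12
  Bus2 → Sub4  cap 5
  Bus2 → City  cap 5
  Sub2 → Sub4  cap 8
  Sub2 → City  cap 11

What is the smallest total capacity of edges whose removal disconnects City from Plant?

Augment Plant→Bus2→City: bottleneck 2, flow now 2.
Augment Plant→Sub2→City: bottleneck 4, flow now 6.
Augment Plant→Sub1→Bus2→City: bottleneck 3, flow now 9.
Augment Plant→Sub1→Sub2→City: bottleneck 7, flow now 16.
No augmenting path remains; maximum flow = 16.
By max-flow min-cut, the minimum cut capacity equals the max flow.
In the residual graph, reachable from Plant: {Plant, Sub1, Bus1, Bus2, Bus3, Sub2, Sub4}.
Min-cut edges: Bus2→City (5), Sub2→City (11); capacity 5 + 11 = 16.

16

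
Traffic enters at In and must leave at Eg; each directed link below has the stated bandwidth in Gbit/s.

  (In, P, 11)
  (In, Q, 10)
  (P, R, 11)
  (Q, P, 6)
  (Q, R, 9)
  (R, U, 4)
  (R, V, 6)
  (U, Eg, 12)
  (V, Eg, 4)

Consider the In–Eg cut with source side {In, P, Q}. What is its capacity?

Edges leaving {In, P, Q}: P→R (11), Q→R (9).
Cut capacity = 11 + 9 = 20.

20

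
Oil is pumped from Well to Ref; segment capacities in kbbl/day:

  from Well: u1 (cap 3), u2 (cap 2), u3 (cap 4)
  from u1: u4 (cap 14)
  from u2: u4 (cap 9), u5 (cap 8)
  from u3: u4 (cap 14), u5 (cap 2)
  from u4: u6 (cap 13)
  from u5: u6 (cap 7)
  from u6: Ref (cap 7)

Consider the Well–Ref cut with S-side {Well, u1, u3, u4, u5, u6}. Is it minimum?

Given cut capacity: 2 + 7 = 9.
Augment Well→u1→u4→u6→Ref: bottleneck 3, flow now 3.
Augment Well→u2→u4→u6→Ref: bottleneck 2, flow now 5.
Augment Well→u3→u4→u6→Ref: bottleneck 2, flow now 7.
No augmenting path remains; maximum flow = 7.
In the residual graph, reachable from Well: {Well, u1, u2, u3, u4, u5, u6}.
Min-cut edges: u6→Ref (7); capacity 7 = 7.
Cut capacity 9 exceeds the max flow 7, so it is not minimum.

No — its capacity is 9, but the minimum cut has capacity 7.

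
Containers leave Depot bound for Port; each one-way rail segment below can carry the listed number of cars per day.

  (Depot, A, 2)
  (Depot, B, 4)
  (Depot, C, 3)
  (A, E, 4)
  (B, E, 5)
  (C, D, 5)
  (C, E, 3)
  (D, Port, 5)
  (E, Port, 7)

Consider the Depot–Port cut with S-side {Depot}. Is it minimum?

Given cut capacity: 2 + 4 + 3 = 9.
Augment Depot→A→E→Port: bottleneck 2, flow now 2.
Augment Depot→B→E→Port: bottleneck 4, flow now 6.
Augment Depot→C→D→Port: bottleneck 3, flow now 9.
No augmenting path remains; maximum flow = 9.
Cut capacity 9 equals the max flow, so it is a minimum cut.

Yes — it is a minimum cut (capacity 9).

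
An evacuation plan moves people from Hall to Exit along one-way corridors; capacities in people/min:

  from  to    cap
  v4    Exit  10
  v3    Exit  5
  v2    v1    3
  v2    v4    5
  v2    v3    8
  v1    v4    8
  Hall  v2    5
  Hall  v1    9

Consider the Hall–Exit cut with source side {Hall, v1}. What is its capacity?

Edges leaving {Hall, v1}: Hall→v2 (5), v1→v4 (8).
Cut capacity = 5 + 8 = 13.

13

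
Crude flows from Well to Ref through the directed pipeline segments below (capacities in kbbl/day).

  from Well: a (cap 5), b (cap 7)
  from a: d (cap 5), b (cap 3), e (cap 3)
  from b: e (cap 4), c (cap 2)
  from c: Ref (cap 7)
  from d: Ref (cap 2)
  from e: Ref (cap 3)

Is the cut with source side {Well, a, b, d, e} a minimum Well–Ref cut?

Yes — it is a minimum cut (capacity 7).

Given cut capacity: 2 + 2 + 3 = 7.
Augment Well→a→d→Ref: bottleneck 2, flow now 2.
Augment Well→a→e→Ref: bottleneck 3, flow now 5.
Augment Well→b→c→Ref: bottleneck 2, flow now 7.
No augmenting path remains; maximum flow = 7.
Cut capacity 7 equals the max flow, so it is a minimum cut.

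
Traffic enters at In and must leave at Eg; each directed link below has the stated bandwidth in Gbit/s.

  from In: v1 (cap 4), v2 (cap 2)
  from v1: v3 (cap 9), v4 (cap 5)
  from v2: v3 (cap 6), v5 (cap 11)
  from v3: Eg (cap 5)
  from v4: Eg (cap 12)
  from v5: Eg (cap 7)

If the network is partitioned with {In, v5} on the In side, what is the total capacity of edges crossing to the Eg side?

13

Edges leaving {In, v5}: In→v1 (4), In→v2 (2), v5→Eg (7).
Cut capacity = 4 + 2 + 7 = 13.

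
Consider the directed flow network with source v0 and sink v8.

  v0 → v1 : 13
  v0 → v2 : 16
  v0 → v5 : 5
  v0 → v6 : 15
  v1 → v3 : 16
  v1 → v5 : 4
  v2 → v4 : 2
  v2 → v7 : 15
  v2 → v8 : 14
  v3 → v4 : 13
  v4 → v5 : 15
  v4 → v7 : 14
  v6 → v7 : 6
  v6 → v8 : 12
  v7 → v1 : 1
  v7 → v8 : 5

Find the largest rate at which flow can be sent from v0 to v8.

31

Augment v0→v2→v8: bottleneck 14, flow now 14.
Augment v0→v6→v8: bottleneck 12, flow now 26.
Augment v0→v2→v7→v8: bottleneck 2, flow now 28.
Augment v0→v6→v7→v8: bottleneck 3, flow now 31.
No augmenting path remains; maximum flow = 31.
In the residual graph, reachable from v0: {v0, v1, v2, v3, v4, v5, v6, v7}.
Min-cut edges: v2→v8 (14), v6→v8 (12), v7→v8 (5); capacity 14 + 12 + 5 = 31.
This cut is saturated, so no flow can exceed 31.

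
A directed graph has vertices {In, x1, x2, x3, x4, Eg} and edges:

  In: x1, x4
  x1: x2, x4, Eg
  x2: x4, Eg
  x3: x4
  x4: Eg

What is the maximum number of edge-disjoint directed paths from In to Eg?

2

Assign every edge capacity 1; by Menger, the answer equals the max flow.
Path In→x1→Eg (+1); total 1.
Path In→x4→Eg (+1); total 2.
No residual In→Eg path; max flow = 2.
Certifying cut of size 2: {In→x1, In→x4}.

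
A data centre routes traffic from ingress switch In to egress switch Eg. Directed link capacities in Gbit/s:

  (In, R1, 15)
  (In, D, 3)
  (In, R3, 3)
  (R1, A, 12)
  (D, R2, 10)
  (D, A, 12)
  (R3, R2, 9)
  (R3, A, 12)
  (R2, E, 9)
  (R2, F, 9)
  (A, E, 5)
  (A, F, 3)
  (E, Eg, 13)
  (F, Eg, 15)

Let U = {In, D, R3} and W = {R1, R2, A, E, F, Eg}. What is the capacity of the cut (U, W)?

58

Edges leaving {In, D, R3}: In→R1 (15), D→R2 (10), D→A (12), R3→R2 (9), R3→A (12).
Cut capacity = 15 + 10 + 12 + 9 + 12 = 58.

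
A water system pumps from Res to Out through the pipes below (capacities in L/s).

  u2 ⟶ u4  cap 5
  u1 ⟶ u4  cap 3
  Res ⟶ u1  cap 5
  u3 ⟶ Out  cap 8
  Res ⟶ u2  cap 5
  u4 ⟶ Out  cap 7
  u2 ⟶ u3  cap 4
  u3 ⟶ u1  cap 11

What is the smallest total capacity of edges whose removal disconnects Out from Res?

Augment Res→u1→u4→Out: bottleneck 3, flow now 3.
Augment Res→u2→u3→Out: bottleneck 4, flow now 7.
Augment Res→u2→u4→Out: bottleneck 1, flow now 8.
No augmenting path remains; maximum flow = 8.
By max-flow min-cut, the minimum cut capacity equals the max flow.
In the residual graph, reachable from Res: {Res, u1}.
Min-cut edges: Res→u2 (5), u1→u4 (3); capacity 5 + 3 = 8.

8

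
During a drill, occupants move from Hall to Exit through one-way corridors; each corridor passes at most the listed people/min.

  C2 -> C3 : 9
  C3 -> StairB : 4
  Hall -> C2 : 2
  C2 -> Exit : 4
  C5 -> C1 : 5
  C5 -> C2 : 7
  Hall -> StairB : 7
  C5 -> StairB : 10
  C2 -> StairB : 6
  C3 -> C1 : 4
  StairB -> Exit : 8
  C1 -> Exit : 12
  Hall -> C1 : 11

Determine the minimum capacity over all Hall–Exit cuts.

Augment Hall→C2→Exit: bottleneck 2, flow now 2.
Augment Hall→C1→Exit: bottleneck 11, flow now 13.
Augment Hall→StairB→Exit: bottleneck 7, flow now 20.
No augmenting path remains; maximum flow = 20.
By max-flow min-cut, the minimum cut capacity equals the max flow.
In the residual graph, reachable from Hall: {Hall}.
Min-cut edges: Hall→C2 (2), Hall→C1 (11), Hall→StairB (7); capacity 2 + 11 + 7 = 20.

20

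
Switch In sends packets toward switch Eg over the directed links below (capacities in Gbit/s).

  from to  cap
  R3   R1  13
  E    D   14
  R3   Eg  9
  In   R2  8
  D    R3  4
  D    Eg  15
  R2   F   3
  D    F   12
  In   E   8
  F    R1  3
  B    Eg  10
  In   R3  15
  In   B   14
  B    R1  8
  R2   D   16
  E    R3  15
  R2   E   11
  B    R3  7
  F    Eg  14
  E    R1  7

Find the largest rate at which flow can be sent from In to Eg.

Augment In→B→Eg: bottleneck 10, flow now 10.
Augment In→R3→Eg: bottleneck 9, flow now 19.
Augment In→R2→D→Eg: bottleneck 8, flow now 27.
Augment In→E→D→Eg: bottleneck 7, flow now 34.
Augment In→E→D→F→Eg: bottleneck 1, flow now 35.
No augmenting path remains; maximum flow = 35.
In the residual graph, reachable from In: {In, B, R3, R1}.
Min-cut edges: In→R2 (8), In→E (8), B→Eg (10), R3→Eg (9); capacity 8 + 8 + 10 + 9 = 35.
This cut is saturated, so no flow can exceed 35.

35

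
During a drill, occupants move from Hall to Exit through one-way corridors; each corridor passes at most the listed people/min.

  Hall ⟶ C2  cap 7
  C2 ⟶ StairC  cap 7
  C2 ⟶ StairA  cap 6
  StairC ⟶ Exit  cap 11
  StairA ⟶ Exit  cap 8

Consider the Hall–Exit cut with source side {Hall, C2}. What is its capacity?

13

Edges leaving {Hall, C2}: C2→StairC (7), C2→StairA (6).
Cut capacity = 7 + 6 = 13.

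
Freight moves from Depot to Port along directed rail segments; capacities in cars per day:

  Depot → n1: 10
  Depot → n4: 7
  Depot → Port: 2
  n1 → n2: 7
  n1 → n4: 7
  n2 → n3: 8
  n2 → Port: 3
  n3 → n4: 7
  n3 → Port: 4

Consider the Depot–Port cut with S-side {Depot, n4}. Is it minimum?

Given cut capacity: 10 + 2 = 12.
Augment Depot→Port: bottleneck 2, flow now 2.
Augment Depot→n1→n2→Port: bottleneck 3, flow now 5.
Augment Depot→n1→n2→n3→Port: bottleneck 4, flow now 9.
No augmenting path remains; maximum flow = 9.
In the residual graph, reachable from Depot: {Depot, n1, n4}.
Min-cut edges: Depot→Port (2), n1→n2 (7); capacity 2 + 7 = 9.
Cut capacity 12 exceeds the max flow 9, so it is not minimum.

No — its capacity is 12, but the minimum cut has capacity 9.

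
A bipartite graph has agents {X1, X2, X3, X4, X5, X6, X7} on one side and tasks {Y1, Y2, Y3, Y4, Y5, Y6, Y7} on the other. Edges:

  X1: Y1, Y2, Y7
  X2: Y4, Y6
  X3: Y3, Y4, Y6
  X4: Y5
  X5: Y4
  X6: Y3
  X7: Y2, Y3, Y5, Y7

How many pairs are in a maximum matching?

6

Unit-capacity flow: source→left, listed edges, right→sink; max matching = max flow.
Augmenting path X1→Y1 (+1); matched 1.
Augmenting path X2→Y4 (+1); matched 2.
Augmenting path X3→Y3 (+1); matched 3.
Augmenting path X4→Y5 (+1); matched 4.
Augmenting path X7→Y2 (+1); matched 5.
Augmenting path X5→Y4→X2→Y6 (+1); matched 6.
No augmenting path remains; maximum matching = 6.
König certificate: {X1, X4, X7, Y3, Y4, Y6} is a vertex cover of size 6 (every listed pair touches it), so no matching can be larger.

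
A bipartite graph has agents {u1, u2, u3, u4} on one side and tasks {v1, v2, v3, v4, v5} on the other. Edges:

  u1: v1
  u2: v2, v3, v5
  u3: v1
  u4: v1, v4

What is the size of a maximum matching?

3

Unit-capacity flow: source→left, listed edges, right→sink; max matching = max flow.
Augmenting path u1→v1 (+1); matched 1.
Augmenting path u2→v2 (+1); matched 2.
Augmenting path u4→v4 (+1); matched 3.
No augmenting path remains; maximum matching = 3.
König certificate: {u2, u4, v1} is a vertex cover of size 3 (every listed pair touches it), so no matching can be larger.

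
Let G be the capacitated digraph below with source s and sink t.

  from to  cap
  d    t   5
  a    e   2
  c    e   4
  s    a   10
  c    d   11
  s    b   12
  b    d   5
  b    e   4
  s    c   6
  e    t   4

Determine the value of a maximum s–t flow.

9

Augment s→a→e→t: bottleneck 2, flow now 2.
Augment s→b→d→t: bottleneck 5, flow now 7.
Augment s→b→e→t: bottleneck 2, flow now 9.
No augmenting path remains; maximum flow = 9.
In the residual graph, reachable from s: {s, a, b, c, d, e}.
Min-cut edges: d→t (5), e→t (4); capacity 5 + 4 = 9.
This cut is saturated, so no flow can exceed 9.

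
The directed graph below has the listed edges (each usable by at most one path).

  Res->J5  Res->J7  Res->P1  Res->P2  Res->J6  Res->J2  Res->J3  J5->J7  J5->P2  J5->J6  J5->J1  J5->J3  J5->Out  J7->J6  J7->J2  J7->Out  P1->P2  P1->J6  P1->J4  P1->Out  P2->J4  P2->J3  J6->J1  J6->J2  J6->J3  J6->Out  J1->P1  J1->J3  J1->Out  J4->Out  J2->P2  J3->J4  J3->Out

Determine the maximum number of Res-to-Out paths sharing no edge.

Assign every edge capacity 1; by Menger, the answer equals the max flow.
Path Res→J5→Out (+1); total 1.
Path Res→J7→Out (+1); total 2.
Path Res→P1→Out (+1); total 3.
Path Res→J6→Out (+1); total 4.
Path Res→J3→Out (+1); total 5.
Path Res→P2→J4→Out (+1); total 6.
No residual Res→Out path; max flow = 6.
Certifying cut of size 6: {J3→Out, J4→Out, Res→J5, Res→J6, Res→J7, Res→P1}.

6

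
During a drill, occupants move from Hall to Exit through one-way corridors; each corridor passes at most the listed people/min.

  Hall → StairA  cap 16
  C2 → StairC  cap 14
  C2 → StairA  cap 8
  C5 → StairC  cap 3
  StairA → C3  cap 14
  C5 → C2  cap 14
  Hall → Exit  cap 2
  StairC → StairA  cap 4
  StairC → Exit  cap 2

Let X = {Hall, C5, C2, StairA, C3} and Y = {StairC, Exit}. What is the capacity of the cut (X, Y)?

19

Edges leaving {Hall, C5, C2, StairA, C3}: Hall→Exit (2), C5→StairC (3), C2→StairC (14).
Cut capacity = 2 + 3 + 14 = 19.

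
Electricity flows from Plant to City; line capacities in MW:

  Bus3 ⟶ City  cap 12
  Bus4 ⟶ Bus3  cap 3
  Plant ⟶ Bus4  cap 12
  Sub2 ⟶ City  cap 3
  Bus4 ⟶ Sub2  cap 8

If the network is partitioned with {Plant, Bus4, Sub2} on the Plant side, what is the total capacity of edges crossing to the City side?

Edges leaving {Plant, Bus4, Sub2}: Bus4→Bus3 (3), Sub2→City (3).
Cut capacity = 3 + 3 = 6.

6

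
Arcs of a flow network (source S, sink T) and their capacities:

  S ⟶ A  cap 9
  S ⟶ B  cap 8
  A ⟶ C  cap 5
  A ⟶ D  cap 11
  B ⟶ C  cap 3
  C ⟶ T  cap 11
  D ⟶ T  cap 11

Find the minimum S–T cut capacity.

Augment S→A→C→T: bottleneck 5, flow now 5.
Augment S→A→D→T: bottleneck 4, flow now 9.
Augment S→B→C→T: bottleneck 3, flow now 12.
No augmenting path remains; maximum flow = 12.
By max-flow min-cut, the minimum cut capacity equals the max flow.
In the residual graph, reachable from S: {S, B}.
Min-cut edges: S→A (9), B→C (3); capacity 9 + 3 = 12.

12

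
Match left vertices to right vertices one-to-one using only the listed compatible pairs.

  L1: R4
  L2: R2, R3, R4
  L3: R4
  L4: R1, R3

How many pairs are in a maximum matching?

3

Unit-capacity flow: source→left, listed edges, right→sink; max matching = max flow.
Augmenting path L1→R4 (+1); matched 1.
Augmenting path L2→R2 (+1); matched 2.
Augmenting path L4→R1 (+1); matched 3.
No augmenting path remains; maximum matching = 3.
König certificate: {L2, L4, R4} is a vertex cover of size 3 (every listed pair touches it), so no matching can be larger.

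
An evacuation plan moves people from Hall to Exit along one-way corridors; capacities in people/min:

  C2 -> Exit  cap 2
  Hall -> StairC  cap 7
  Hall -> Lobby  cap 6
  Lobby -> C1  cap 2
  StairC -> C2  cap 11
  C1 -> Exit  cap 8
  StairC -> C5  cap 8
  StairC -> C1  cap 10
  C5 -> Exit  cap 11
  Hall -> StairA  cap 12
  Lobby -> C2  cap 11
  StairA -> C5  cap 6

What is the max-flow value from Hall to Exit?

Augment Hall→StairA→C5→Exit: bottleneck 6, flow now 6.
Augment Hall→StairC→C2→Exit: bottleneck 2, flow now 8.
Augment Hall→StairC→C1→Exit: bottleneck 5, flow now 13.
Augment Hall→Lobby→C1→Exit: bottleneck 2, flow now 15.
Augment Hall→Lobby→C2→StairC→C1→Exit: bottleneck 1, flow now 16. (uses reverse residual edge)
Augment Hall→Lobby→C2→StairC→C5→Exit: bottleneck 1, flow now 17. (uses reverse residual edge)
No augmenting path remains; maximum flow = 17.
In the residual graph, reachable from Hall: {Hall, StairA, Lobby, C2}.
Min-cut edges: Hall→StairC (7), StairA→C5 (6), Lobby→C1 (2), C2→Exit (2); capacity 7 + 6 + 2 + 2 = 17.
This cut is saturated, so no flow can exceed 17.

17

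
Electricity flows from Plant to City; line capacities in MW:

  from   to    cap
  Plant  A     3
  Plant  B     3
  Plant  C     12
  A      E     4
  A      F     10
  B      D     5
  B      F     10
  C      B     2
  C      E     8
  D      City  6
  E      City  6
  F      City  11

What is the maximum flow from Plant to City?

14

Augment Plant→A→E→City: bottleneck 3, flow now 3.
Augment Plant→B→D→City: bottleneck 3, flow now 6.
Augment Plant→C→E→City: bottleneck 3, flow now 9.
Augment Plant→C→B→D→City: bottleneck 2, flow now 11.
Augment Plant→C→E→A→F→City: bottleneck 3, flow now 14. (uses reverse residual edge)
No augmenting path remains; maximum flow = 14.
In the residual graph, reachable from Plant: {Plant, C, E}.
Min-cut edges: Plant→A (3), Plant→B (3), C→B (2), E→City (6); capacity 3 + 3 + 2 + 6 = 14.
This cut is saturated, so no flow can exceed 14.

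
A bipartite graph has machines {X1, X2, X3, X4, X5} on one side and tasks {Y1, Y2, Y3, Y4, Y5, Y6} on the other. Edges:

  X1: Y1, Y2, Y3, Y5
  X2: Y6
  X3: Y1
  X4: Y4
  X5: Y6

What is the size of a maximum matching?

Unit-capacity flow: source→left, listed edges, right→sink; max matching = max flow.
Augmenting path X1→Y1 (+1); matched 1.
Augmenting path X2→Y6 (+1); matched 2.
Augmenting path X4→Y4 (+1); matched 3.
Augmenting path X3→Y1→X1→Y2 (+1); matched 4.
No augmenting path remains; maximum matching = 4.
König certificate: {X1, X3, X4, Y6} is a vertex cover of size 4 (every listed pair touches it), so no matching can be larger.

4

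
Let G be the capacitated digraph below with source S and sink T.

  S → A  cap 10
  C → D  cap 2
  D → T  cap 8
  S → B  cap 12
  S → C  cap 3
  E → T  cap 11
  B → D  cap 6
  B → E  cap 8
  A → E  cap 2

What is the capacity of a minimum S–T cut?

Augment S→A→E→T: bottleneck 2, flow now 2.
Augment S→B→D→T: bottleneck 6, flow now 8.
Augment S→B→E→T: bottleneck 6, flow now 14.
Augment S→C→D→T: bottleneck 2, flow now 16.
No augmenting path remains; maximum flow = 16.
By max-flow min-cut, the minimum cut capacity equals the max flow.
In the residual graph, reachable from S: {S, A, C}.
Min-cut edges: S→B (12), A→E (2), C→D (2); capacity 12 + 2 + 2 = 16.

16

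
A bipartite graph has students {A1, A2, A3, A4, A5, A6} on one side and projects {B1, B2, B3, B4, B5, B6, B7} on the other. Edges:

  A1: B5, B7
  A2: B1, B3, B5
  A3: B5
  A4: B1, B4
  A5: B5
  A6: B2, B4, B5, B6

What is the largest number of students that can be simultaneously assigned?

5

Unit-capacity flow: source→left, listed edges, right→sink; max matching = max flow.
Augmenting path A1→B5 (+1); matched 1.
Augmenting path A2→B1 (+1); matched 2.
Augmenting path A4→B4 (+1); matched 3.
Augmenting path A6→B2 (+1); matched 4.
Augmenting path A3→B5→A1→B7 (+1); matched 5.
No augmenting path remains; maximum matching = 5.
König certificate: {A1, A2, A4, A6, B5} is a vertex cover of size 5 (every listed pair touches it), so no matching can be larger.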